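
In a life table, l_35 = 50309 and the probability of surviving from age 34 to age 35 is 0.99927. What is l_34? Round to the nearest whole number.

l_34 = l_35 / p = 50309 / 0.99927 = 50346.

50346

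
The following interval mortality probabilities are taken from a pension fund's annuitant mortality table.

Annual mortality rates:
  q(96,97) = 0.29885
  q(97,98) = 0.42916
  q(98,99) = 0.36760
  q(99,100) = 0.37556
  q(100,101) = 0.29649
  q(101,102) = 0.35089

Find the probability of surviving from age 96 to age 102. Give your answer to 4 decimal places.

0.0722

P(survive 96→102) = (1 − 0.29885) × (1 − 0.42916) × (1 − 0.36760) × (1 − 0.37556) × (1 − 0.29649) × (1 − 0.35089).
= 0.70115 × 0.57084 × 0.63240 × 0.62444 × 0.70351 × 0.64911 = 0.072177.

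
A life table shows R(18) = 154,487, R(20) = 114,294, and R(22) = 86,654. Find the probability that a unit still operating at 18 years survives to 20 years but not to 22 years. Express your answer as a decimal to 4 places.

This is the probability of reaching 20 but not 22, conditional on being operational at 18: (R(20) − R(22)) / R(18).
= (114,294 − 86,654) / 154,487 = 27,640 / 154,487 = 0.178915.

0.1789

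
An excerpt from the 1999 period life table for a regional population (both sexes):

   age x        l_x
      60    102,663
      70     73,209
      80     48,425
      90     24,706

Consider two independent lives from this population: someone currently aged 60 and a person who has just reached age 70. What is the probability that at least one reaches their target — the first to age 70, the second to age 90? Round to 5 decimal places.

0.80992

p₁ = l_70/l_60 = 73,209/102,663 = 0.713100; p₂ = l_90/l_70 = 24,706/73,209 = 0.337472.
P(at least one) = 1 − (1−p₁)(1−p₂) = 1 − 0.286900 × 0.662528 = 0.809921.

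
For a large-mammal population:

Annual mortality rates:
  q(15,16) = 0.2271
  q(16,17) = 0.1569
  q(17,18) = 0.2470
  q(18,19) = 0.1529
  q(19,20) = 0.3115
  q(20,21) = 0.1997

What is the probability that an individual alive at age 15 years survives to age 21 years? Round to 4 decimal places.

0.2290

Survival from 15 to 21 is the product of surviving each interval: (1 − 0.2271) × (1 − 0.1569) × (1 − 0.2470) × (1 − 0.1529) × (1 − 0.3115) × (1 − 0.1997).
= 0.7729 × 0.8431 × 0.7530 × 0.8471 × 0.6885 × 0.8003 = 0.229028.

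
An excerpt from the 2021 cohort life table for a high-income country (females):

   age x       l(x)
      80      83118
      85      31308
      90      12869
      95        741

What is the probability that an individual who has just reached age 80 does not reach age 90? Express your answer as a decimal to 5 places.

0.84517

P(die before 90 | alive at 80) = 1 − l(90)/l(80) = 1 − 12869/83118 = (70249)/83118 = 0.845172.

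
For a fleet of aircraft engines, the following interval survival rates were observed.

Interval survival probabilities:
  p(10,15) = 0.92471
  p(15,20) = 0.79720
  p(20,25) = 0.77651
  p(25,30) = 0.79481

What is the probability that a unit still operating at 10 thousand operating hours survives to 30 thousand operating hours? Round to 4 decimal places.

Chaining the interval survival probabilities: 0.92471 × 0.79720 × 0.77651 × 0.79481.
= 0.454970.

0.4550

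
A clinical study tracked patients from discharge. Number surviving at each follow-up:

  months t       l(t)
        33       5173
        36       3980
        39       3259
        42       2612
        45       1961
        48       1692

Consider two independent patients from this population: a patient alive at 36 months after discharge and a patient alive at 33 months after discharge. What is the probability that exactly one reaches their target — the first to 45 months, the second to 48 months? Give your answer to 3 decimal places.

0.497

p₁ = l(45)/l(36) = 1961/3980 = 0.492714; p₂ = l(48)/l(33) = 1692/5173 = 0.327083.
P(exactly one) = p₁(1−p₂) + (1−p₁)p₂ = 0.331556 + 0.165925 = 0.497480.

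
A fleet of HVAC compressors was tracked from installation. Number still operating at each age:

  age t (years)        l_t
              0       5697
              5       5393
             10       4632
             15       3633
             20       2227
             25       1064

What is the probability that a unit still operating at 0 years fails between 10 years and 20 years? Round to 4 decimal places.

0.4222

This is the probability of reaching 10 but not 20, conditional on being operational at 0: (l_10 − l_20) / l_0.
= (4632 − 2227) / 5697 = 2405 / 5697 = 0.422152.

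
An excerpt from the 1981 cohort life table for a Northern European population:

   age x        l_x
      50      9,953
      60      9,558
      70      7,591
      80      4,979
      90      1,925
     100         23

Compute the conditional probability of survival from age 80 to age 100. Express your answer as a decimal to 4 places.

The conditional survival probability is l_100/l_80 = 23/4,979 = 0.004619.

0.0046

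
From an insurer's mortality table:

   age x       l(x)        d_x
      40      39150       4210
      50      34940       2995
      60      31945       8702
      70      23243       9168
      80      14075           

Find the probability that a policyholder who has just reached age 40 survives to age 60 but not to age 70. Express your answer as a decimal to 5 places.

This is the probability of reaching 60 but not 70, conditional on being alive at 40: (l(60) − l(70)) / l(40).
= (31945 − 23243) / 39150 = 8702 / 39150 = 0.222273.

0.22227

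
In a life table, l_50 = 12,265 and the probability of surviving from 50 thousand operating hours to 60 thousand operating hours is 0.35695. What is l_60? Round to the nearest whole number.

l_60 = l_50 × p = 12,265 × 0.35695 = 4378.

4378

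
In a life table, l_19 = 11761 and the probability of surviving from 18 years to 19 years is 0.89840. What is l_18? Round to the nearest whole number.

l_18 = l_19 / p = 11761 / 0.89840 = 13091.

13091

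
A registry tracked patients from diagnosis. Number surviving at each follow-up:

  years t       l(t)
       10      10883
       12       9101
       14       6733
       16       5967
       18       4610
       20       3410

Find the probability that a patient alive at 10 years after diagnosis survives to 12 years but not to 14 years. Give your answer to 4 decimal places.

0.2176

This is the probability of reaching 12 but not 14, conditional on being alive at 10: (l(12) − l(14)) / l(10).
= (9101 − 6733) / 10883 = 2368 / 10883 = 0.217587.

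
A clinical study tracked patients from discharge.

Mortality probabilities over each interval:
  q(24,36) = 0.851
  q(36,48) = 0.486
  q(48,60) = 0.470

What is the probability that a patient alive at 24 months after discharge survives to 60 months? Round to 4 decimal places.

0.0406

The overall survival probability is (1 − 0.851) × (1 − 0.486) × (1 − 0.470).
= 0.149 × 0.514 × 0.530 = 0.040591.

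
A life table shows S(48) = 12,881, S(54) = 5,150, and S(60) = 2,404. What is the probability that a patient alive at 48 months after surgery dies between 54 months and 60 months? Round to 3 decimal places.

This is the probability of reaching 54 but not 60, conditional on being alive at 48: (S(54) − S(60)) / S(48).
= (5,150 − 2,404) / 12,881 = 2,746 / 12,881 = 0.213182.

0.213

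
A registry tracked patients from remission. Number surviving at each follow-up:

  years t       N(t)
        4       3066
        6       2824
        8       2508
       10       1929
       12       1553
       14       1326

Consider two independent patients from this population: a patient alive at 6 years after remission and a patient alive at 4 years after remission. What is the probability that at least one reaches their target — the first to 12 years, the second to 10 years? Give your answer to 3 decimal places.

p₁ = N(12)/N(6) = 1553/2824 = 0.549929; p₂ = N(10)/N(4) = 1929/3066 = 0.629159.
P(at least one) = 1 − (1−p₁)(1−p₂) = 1 − 0.450071 × 0.370841 = 0.833095.

0.833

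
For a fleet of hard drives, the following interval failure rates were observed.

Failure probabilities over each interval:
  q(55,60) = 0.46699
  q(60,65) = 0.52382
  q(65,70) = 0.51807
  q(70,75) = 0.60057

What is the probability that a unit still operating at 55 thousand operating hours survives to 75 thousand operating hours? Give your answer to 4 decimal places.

0.0489

Survival from 55 to 75 is the product of surviving each interval: (1 − 0.46699) × (1 − 0.52382) × (1 − 0.51807) × (1 − 0.60057).
= 0.53301 × 0.47618 × 0.48193 × 0.39943 = 0.048857.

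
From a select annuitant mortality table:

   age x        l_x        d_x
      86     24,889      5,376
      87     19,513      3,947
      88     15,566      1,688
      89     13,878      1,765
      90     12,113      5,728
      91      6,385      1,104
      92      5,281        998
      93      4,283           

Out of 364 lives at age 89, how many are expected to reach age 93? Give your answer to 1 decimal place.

The relevant probability is 4,283/13,878 = 0.308618.
Expected number = 364 × 0.308618 = 112.3.

112.3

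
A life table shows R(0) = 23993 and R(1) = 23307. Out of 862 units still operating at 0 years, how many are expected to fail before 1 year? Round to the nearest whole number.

25

The relevant probability is 1 − 23307/23993 = 0.028592.
Expected number = 862 × 0.028592 = 25.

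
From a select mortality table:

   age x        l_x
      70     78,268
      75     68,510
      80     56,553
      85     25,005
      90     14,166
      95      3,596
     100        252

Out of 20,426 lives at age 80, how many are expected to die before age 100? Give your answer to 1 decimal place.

The relevant probability is 1 − 252/56,553 = 0.995544.
Expected number = 20,426 × 0.995544 = 20335.0.

20335.0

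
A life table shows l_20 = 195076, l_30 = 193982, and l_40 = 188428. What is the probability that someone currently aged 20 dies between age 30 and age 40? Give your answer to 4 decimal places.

We want 10|10q20 = (l_30 − l_40)/l_20.
This is the probability of reaching 30 but not 40, conditional on being alive at 20: (l_30 − l_40) / l_20.
= (193982 − 188428) / 195076 = 5554 / 195076 = 0.028471.

0.0285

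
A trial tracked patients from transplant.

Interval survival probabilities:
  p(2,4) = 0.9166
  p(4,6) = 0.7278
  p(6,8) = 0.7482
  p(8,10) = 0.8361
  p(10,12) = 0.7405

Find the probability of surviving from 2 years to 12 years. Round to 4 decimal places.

0.3090

Survival from 2 to 12 is the product of surviving each interval: 0.9166 × 0.7278 × 0.7482 × 0.8361 × 0.7405.
= 0.309024.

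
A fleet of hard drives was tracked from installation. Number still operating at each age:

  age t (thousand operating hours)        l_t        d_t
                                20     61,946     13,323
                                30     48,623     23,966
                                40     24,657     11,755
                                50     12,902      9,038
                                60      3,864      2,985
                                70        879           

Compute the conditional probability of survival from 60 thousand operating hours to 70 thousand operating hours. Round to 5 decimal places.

The conditional survival probability is l_70/l_60 = 879/3,864 = 0.227484.

0.22748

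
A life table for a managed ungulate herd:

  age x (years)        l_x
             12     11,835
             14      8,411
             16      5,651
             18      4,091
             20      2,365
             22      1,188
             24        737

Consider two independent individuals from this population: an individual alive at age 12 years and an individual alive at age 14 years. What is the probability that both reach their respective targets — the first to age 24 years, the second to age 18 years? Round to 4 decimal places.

p₁ = l_24/l_12 = 737/11,835 = 0.062273; p₂ = l_18/l_14 = 4,091/8,411 = 0.486387.
P(both) = p₁ × p₂ = 0.062273 × 0.486387 = 0.030289.

0.0303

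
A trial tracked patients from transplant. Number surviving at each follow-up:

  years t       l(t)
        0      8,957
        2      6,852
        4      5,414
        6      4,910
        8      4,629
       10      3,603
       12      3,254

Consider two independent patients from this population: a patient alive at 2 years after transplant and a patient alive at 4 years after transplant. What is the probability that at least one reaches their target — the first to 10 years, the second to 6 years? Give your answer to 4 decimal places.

p₁ = l(10)/l(2) = 3,603/6,852 = 0.525832; p₂ = l(6)/l(4) = 4,910/5,414 = 0.906908.
P(at least one) = 1 − (1−p₁)(1−p₂) = 1 − 0.474168 × 0.093092 = 0.955859.

0.9559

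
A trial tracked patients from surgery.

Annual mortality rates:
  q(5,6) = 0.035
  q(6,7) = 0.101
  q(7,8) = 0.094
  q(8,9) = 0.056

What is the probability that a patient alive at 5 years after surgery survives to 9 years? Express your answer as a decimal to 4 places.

P(survive 5→9) = (1 − 0.035) × (1 − 0.101) × (1 − 0.094) × (1 − 0.056).
= 0.965 × 0.899 × 0.906 × 0.944 = 0.741971.

0.7420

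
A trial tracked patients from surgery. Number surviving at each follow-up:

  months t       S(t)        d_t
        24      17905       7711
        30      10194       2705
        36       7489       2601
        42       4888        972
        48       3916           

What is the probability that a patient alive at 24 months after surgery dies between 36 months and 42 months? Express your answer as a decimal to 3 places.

This is the probability of reaching 36 but not 42, conditional on being alive at 24: (S(36) − S(42)) / S(24).
= (7489 − 4888) / 17905 = 2601 / 17905 = 0.145267.

0.145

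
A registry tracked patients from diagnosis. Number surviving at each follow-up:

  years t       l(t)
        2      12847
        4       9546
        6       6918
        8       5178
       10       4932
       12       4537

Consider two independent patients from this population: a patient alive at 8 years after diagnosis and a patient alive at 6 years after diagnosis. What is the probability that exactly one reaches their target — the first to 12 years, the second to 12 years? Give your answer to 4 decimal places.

p₁ = l(12)/l(8) = 4537/5178 = 0.876207; p₂ = l(12)/l(6) = 4537/6918 = 0.655825.
P(exactly one) = p₁(1−p₂) + (1−p₁)p₂ = 0.301569 + 0.081187 = 0.382755.

0.3828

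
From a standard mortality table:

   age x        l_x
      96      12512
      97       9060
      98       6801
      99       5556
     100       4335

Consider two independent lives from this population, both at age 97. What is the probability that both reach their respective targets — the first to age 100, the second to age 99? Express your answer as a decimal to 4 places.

p₁ = l_100/l_97 = 4335/9060 = 0.478477; p₂ = l_99/l_97 = 5556/9060 = 0.613245.
P(both) = p₁ × p₂ = 0.478477 × 0.613245 = 0.293424.

0.2934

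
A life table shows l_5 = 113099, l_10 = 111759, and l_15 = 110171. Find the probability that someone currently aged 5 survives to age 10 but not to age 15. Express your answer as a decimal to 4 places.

0.0140

This is the probability of reaching 10 but not 15, conditional on being alive at 5: (l_10 − l_15) / l_5.
= (111759 − 110171) / 113099 = 1588 / 113099 = 0.014041.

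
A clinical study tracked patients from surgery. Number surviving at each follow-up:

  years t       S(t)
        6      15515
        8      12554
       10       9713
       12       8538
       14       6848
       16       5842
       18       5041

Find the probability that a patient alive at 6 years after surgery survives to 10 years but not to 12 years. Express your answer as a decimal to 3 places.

This is the probability of reaching 10 but not 12, conditional on being alive at 6: (S(10) − S(12)) / S(6).
= (9713 − 8538) / 15515 = 1175 / 15515 = 0.075733.

0.076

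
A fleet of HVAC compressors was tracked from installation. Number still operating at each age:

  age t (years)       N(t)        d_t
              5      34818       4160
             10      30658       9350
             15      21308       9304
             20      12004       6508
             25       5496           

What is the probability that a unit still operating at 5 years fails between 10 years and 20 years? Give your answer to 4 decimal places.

0.5358

This is the probability of reaching 10 but not 20, conditional on being operational at 5: (N(10) − N(20)) / N(5).
= (30658 − 12004) / 34818 = 18654 / 34818 = 0.535757.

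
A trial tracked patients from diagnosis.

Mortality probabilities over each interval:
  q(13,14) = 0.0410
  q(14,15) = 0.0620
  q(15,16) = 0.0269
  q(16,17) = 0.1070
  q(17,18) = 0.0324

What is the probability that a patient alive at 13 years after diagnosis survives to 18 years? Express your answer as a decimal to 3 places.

Survival from 13 to 18 is the product of surviving each interval: (1 − 0.0410) × (1 − 0.0620) × (1 − 0.0269) × (1 − 0.1070) × (1 − 0.0324).
= 0.9590 × 0.9380 × 0.9731 × 0.8930 × 0.9676 = 0.756356.

0.756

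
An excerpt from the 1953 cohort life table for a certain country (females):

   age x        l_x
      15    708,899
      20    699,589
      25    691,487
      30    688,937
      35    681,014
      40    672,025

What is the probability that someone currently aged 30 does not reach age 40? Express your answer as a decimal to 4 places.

0.0245

P(die before 40 | alive at 30) = 1 − l_40/l_30 = 1 − 672,025/688,937 = (16,912)/688,937 = 0.024548.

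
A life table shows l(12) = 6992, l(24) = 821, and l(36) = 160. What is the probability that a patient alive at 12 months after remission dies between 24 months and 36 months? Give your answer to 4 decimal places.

This is the probability of reaching 24 but not 36, conditional on being alive at 12: (l(24) − l(36)) / l(12).
= (821 − 160) / 6992 = 661 / 6992 = 0.094537.

0.0945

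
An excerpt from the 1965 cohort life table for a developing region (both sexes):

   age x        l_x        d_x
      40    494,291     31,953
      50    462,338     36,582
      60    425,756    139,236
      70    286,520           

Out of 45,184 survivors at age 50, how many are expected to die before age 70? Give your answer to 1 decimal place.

The relevant probability is 1 − 286,520/462,338 = 0.380280.
Expected number = 45,184 × 0.380280 = 17182.6.

17182.6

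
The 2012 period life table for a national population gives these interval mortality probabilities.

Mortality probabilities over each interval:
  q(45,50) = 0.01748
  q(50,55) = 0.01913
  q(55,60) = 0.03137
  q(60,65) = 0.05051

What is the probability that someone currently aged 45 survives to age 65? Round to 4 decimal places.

0.8863

P(survive 45→65) = (1 − 0.01748) × (1 − 0.01913) × (1 − 0.03137) × (1 − 0.05051).
= 0.98252 × 0.98087 × 0.96863 × 0.94949 = 0.886342.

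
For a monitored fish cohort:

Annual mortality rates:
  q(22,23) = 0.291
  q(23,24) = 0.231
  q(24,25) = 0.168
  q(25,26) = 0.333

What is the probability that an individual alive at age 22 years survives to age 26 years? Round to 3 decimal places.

0.303

The overall survival probability is (1 − 0.291) × (1 − 0.231) × (1 − 0.168) × (1 − 0.333).
= 0.709 × 0.769 × 0.832 × 0.667 = 0.302567.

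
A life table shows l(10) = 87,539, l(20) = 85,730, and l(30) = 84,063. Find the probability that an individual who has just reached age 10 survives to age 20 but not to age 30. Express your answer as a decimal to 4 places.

This is the probability of reaching 20 but not 30, conditional on being alive at 10: (l(20) − l(30)) / l(10).
= (85,730 − 84,063) / 87,539 = 1,667 / 87,539 = 0.019043.

0.0190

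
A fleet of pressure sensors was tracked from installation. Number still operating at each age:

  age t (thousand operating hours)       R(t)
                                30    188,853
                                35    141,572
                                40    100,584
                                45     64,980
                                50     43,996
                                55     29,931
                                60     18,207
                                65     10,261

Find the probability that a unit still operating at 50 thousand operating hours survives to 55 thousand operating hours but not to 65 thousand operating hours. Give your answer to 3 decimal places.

0.447

This is the probability of reaching 55 but not 65, conditional on being operational at 50: (R(55) − R(65)) / R(50).
= (29,931 − 10,261) / 43,996 = 19,670 / 43,996 = 0.447086.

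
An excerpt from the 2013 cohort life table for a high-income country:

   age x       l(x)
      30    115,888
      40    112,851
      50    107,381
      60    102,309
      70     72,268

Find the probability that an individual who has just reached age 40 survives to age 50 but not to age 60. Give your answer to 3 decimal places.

This is the probability of reaching 50 but not 60, conditional on being alive at 40: (l(50) − l(60)) / l(40).
= (107,381 − 102,309) / 112,851 = 5,072 / 112,851 = 0.044944.

0.045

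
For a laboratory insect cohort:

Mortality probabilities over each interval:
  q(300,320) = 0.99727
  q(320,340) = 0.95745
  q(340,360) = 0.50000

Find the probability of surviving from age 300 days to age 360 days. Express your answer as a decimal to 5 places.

0.00006

P(survive 300→360) = (1 − 0.99727) × (1 − 0.95745) × (1 − 0.50000).
= 0.00273 × 0.04255 × 0.50000 = 0.000058.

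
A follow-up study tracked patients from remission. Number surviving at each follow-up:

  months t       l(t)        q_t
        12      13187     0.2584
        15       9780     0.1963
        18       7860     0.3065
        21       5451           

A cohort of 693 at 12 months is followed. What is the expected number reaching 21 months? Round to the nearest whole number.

The relevant probability is 5451/13187 = 0.413362.
Expected number = 693 × 0.413362 = 286.

286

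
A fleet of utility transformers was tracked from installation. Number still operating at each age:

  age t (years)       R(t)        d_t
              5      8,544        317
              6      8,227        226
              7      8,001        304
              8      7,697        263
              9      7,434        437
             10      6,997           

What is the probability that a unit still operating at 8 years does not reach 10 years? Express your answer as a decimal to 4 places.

P(fail before 10 | operational at 8) = 1 − R(10)/R(8) = 1 − 6,997/7,697 = (700)/7,697 = 0.090945.

0.0909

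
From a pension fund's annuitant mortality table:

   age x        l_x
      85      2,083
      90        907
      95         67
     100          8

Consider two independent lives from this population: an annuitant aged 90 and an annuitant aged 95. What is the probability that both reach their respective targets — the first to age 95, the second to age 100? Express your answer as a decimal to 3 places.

0.009

p₁ = l_95/l_90 = 67/907 = 0.073870; p₂ = l_100/l_95 = 8/67 = 0.119403.
P(both) = p₁ × p₂ = 0.073870 × 0.119403 = 0.008820.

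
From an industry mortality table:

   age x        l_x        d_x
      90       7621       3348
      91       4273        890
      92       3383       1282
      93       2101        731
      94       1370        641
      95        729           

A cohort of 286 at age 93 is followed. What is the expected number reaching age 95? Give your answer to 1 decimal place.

The relevant probability is 729/2101 = 0.346978.
Expected number = 286 × 0.346978 = 99.2.

99.2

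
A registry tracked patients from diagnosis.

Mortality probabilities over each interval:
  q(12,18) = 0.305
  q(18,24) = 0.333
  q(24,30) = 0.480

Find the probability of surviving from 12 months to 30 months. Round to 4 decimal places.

0.2411

Chaining the interval survival probabilities: (1 − 0.305) × (1 − 0.333) × (1 − 0.480).
= 0.695 × 0.667 × 0.520 = 0.241054.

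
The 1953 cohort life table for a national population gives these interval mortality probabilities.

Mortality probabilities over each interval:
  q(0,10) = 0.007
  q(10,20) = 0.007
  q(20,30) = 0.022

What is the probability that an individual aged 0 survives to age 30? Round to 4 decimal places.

P(survive 0→30) = (1 − 0.007) × (1 − 0.007) × (1 − 0.022).
= 0.993 × 0.993 × 0.978 = 0.964356.

0.9644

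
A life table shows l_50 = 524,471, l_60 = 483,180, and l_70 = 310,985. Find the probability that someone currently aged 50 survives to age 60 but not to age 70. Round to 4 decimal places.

0.3283

This is the probability of reaching 60 but not 70, conditional on being alive at 50: (l_60 − l_70) / l_50.
= (483,180 − 310,985) / 524,471 = 172,195 / 524,471 = 0.328321.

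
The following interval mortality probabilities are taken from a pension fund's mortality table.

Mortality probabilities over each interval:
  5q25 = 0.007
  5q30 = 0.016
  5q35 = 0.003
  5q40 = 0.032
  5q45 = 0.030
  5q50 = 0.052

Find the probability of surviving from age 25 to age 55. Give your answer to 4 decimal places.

0.8672

30p25 = (1 − 0.007) × (1 − 0.016) × (1 − 0.003) × (1 − 0.032) × (1 − 0.030) × (1 − 0.052).
= 0.993 × 0.984 × 0.997 × 0.968 × 0.970 × 0.948 = 0.867151.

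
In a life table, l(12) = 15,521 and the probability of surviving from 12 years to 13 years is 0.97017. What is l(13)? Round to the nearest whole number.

l(13) = l(12) × p = 15,521 × 0.97017 = 15058.

15058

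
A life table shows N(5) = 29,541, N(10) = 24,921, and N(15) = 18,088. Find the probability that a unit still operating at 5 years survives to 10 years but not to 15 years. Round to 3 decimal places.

0.231

This is the probability of reaching 10 but not 15, conditional on being operational at 5: (N(10) − N(15)) / N(5).
= (24,921 − 18,088) / 29,541 = 6,833 / 29,541 = 0.231306.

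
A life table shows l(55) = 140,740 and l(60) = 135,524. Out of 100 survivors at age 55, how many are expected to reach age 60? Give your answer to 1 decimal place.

The relevant probability is 135,524/140,740 = 0.962939.
Expected number = 100 × 0.962939 = 96.3.

96.3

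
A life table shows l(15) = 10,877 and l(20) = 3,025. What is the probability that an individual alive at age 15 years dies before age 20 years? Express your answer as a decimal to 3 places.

0.722

P(die before 20 | alive at 15) = 1 − l(20)/l(15) = 1 − 3,025/10,877 = (7,852)/10,877 = 0.721890.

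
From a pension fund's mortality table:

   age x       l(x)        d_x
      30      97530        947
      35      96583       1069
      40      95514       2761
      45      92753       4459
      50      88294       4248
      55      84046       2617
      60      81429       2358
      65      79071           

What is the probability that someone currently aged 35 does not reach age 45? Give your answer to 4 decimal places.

P(die before 45 | alive at 35) = 1 − l(45)/l(35) = 1 − 92753/96583 = (3830)/96583 = 0.039655.

0.0397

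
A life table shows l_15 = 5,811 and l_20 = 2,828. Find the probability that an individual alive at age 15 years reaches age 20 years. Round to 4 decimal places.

0.4867

The conditional survival probability is l_20/l_15 = 2,828/5,811 = 0.486663.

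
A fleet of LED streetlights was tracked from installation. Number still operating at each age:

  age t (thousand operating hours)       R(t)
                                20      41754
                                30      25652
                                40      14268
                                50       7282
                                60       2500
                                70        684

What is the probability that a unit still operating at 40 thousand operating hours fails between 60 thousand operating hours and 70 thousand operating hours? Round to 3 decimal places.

0.127

This is the probability of reaching 60 but not 70, conditional on being operational at 40: (R(60) − R(70)) / R(40).
= (2500 − 684) / 14268 = 1816 / 14268 = 0.127278.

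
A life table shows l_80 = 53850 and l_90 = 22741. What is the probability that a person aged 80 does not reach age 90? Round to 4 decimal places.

P(die before 90 | alive at 80) = 1 − l_90/l_80 = 1 − 22741/53850 = (31109)/53850 = 0.577697.

0.5777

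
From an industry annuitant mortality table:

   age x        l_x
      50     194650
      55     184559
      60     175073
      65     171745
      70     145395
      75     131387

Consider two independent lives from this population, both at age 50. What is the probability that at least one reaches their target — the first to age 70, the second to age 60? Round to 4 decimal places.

p₁ = l_70/l_50 = 145395/194650 = 0.746956; p₂ = l_60/l_50 = 175073/194650 = 0.899425.
P(at least one) = 1 − (1−p₁)(1−p₂) = 1 − 0.253044 × 0.100575 = 0.974550.

0.9746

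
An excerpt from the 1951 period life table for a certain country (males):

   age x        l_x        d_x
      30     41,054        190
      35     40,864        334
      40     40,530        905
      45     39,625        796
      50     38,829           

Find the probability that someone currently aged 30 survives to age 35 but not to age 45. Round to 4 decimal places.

0.0302

We want 5|10q30 = (l_35 − l_45)/l_30.
This is the probability of reaching 35 but not 45, conditional on being alive at 30: (l_35 − l_45) / l_30.
= (40,864 − 39,625) / 41,054 = 1,239 / 41,054 = 0.030180.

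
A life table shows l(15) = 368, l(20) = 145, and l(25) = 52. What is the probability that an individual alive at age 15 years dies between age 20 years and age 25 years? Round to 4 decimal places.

0.2527

This is the probability of reaching 20 but not 25, conditional on being alive at 15: (l(20) − l(25)) / l(15).
= (145 − 52) / 368 = 93 / 368 = 0.252717.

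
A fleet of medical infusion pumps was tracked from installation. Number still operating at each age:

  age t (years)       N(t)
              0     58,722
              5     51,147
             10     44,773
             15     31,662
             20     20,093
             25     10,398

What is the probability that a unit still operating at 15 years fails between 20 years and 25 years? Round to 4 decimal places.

0.3062

This is the probability of reaching 20 but not 25, conditional on being operational at 15: (N(20) − N(25)) / N(15).
= (20,093 − 10,398) / 31,662 = 9,695 / 31,662 = 0.306203.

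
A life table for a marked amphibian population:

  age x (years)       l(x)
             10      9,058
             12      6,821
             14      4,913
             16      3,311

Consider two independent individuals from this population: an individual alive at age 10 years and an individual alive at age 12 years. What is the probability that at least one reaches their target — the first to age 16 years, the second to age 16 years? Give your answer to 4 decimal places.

0.6735

p₁ = l(16)/l(10) = 3,311/9,058 = 0.365533; p₂ = l(16)/l(12) = 3,311/6,821 = 0.485413.
P(at least one) = 1 − (1−p₁)(1−p₂) = 1 − 0.634467 × 0.514587 = 0.673512.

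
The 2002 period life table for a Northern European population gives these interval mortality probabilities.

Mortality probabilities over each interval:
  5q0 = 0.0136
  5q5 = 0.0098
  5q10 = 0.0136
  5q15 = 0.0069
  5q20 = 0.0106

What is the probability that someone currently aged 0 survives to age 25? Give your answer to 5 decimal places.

0.94666

25p0 = (1 − 0.0136) × (1 − 0.0098) × (1 − 0.0136) × (1 − 0.0069) × (1 − 0.0106).
= 0.9864 × 0.9902 × 0.9864 × 0.9931 × 0.9894 = 0.946660.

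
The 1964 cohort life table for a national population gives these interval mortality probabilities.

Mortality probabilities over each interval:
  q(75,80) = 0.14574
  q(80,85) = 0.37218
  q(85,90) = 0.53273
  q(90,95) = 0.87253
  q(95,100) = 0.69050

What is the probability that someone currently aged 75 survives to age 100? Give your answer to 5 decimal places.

Chaining the interval survival probabilities: (1 − 0.14574) × (1 − 0.37218) × (1 − 0.53273) × (1 − 0.87253) × (1 − 0.69050).
= 0.85426 × 0.62782 × 0.46727 × 0.12747 × 0.30950 = 0.009887.

0.00989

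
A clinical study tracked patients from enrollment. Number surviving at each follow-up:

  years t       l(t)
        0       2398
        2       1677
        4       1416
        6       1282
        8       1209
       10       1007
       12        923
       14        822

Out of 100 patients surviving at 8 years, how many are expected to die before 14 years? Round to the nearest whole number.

The relevant probability is 1 − 822/1209 = 0.320099.
Expected number = 100 × 0.320099 = 32.

32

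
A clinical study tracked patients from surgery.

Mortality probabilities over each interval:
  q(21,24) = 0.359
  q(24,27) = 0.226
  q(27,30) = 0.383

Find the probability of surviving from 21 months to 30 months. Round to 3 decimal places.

Chaining the interval survival probabilities: (1 − 0.359) × (1 − 0.226) × (1 − 0.383).
= 0.641 × 0.774 × 0.617 = 0.306115.

0.306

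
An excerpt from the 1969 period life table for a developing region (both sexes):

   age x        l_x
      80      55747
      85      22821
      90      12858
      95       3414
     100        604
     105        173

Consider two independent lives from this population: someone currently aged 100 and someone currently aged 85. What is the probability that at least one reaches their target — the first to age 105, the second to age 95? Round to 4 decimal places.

0.3932

p₁ = l_105/l_100 = 173/604 = 0.286424; p₂ = l_95/l_85 = 3414/22821 = 0.149599.
P(at least one) = 1 − (1−p₁)(1−p₂) = 1 − 0.713576 × 0.850401 = 0.393174.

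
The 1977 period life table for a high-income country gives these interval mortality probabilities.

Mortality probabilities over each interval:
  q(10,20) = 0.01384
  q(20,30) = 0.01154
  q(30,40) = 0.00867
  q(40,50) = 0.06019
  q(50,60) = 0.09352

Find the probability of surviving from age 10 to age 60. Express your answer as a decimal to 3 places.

P(survive 10→60) = (1 − 0.01384) × (1 − 0.01154) × (1 − 0.00867) × (1 − 0.06019) × (1 − 0.09352).
= 0.98616 × 0.98846 × 0.99133 × 0.93981 × 0.90648 = 0.823233.

0.823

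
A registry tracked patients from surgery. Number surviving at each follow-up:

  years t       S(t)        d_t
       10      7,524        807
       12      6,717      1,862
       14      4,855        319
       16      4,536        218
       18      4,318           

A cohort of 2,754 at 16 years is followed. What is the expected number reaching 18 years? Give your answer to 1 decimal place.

The relevant probability is 4,318/4,536 = 0.951940.
Expected number = 2,754 × 0.951940 = 2621.6.

2621.6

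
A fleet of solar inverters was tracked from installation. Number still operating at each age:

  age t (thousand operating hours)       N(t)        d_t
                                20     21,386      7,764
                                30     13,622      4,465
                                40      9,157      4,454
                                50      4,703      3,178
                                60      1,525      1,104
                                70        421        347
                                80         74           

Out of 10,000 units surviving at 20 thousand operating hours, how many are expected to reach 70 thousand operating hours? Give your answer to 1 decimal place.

The relevant probability is 421/21,386 = 0.019686.
Expected number = 10,000 × 0.019686 = 196.9.

196.9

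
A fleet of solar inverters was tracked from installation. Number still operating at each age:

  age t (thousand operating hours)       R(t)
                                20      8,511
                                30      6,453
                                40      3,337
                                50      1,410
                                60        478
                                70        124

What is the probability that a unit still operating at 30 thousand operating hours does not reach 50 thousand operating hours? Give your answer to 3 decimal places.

0.781

P(fail before 50 | operational at 30) = 1 − R(50)/R(30) = 1 − 1,410/6,453 = (5,043)/6,453 = 0.781497.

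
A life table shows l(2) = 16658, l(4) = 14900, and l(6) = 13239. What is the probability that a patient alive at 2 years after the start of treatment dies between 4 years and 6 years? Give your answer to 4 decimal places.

This is the probability of reaching 4 but not 6, conditional on being alive at 2: (l(4) − l(6)) / l(2).
= (14900 − 13239) / 16658 = 1661 / 16658 = 0.099712.

0.0997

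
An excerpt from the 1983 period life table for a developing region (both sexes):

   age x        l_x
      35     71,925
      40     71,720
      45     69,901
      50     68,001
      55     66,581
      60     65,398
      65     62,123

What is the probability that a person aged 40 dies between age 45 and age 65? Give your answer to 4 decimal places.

We want 5|20q40 = (l_45 − l_65)/l_40.
This is the probability of reaching 45 but not 65, conditional on being alive at 40: (l_45 − l_65) / l_40.
= (69,901 − 62,123) / 71,720 = 7,778 / 71,720 = 0.108450.

0.1084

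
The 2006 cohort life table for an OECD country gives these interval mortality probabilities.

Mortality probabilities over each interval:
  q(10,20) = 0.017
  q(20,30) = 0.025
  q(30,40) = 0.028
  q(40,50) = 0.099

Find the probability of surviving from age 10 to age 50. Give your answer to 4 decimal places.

0.8394

The overall survival probability is (1 − 0.017) × (1 − 0.025) × (1 − 0.028) × (1 − 0.099).
= 0.983 × 0.975 × 0.972 × 0.901 = 0.839362.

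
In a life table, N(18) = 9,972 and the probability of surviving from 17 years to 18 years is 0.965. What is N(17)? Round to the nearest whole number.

10334

N(17) = N(18) / p = 9,972 / 0.965 = 10334.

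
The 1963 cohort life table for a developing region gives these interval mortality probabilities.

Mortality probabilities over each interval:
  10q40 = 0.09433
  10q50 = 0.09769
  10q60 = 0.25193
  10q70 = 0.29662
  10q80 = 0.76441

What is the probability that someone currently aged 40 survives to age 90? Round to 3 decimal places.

The overall survival probability is (1 − 0.09433) × (1 − 0.09769) × (1 − 0.25193) × (1 − 0.29662) × (1 − 0.76441).
= 0.90567 × 0.90231 × 0.74807 × 0.70338 × 0.23559 = 0.101301.

0.101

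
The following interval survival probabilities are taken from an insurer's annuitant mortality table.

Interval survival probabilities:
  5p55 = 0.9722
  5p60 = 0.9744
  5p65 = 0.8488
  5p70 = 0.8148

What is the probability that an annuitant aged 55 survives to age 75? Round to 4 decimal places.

The overall survival probability is 0.9722 × 0.9744 × 0.8488 × 0.8148.
= 0.655163.

0.6552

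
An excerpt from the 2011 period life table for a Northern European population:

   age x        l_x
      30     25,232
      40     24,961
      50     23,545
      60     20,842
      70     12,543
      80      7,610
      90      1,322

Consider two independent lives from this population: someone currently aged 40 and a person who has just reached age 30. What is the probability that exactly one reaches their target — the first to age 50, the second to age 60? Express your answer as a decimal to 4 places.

p₁ = l_50/l_40 = 23,545/24,961 = 0.943272; p₂ = l_60/l_30 = 20,842/25,232 = 0.826015.
P(exactly one) = p₁(1−p₂) + (1−p₁)p₂ = 0.164115 + 0.046858 = 0.210973.

0.2110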